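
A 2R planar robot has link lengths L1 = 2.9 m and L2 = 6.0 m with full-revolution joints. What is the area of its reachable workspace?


r_max = L1 + L2 = 8.9 m
r_min = |L1 - L2| = 3.1 m
Area = pi*(r_max^2 - r_min^2)
= pi*(79.21 - 9.61)
= pi * 69.6
= 218.6548 m^2


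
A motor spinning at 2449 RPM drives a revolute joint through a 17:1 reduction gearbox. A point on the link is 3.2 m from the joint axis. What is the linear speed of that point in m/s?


omega_motor = 2449 * 2*pi/60 = 256.4587 rad/s
omega_joint = omega_motor / 17 = 15.0858 rad/s
v = omega_joint * r = 15.0858 * 3.2
= 48.2746 m/s


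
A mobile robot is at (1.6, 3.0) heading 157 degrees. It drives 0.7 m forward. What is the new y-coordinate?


y_new = y0 + d*sin(theta)
= 3.0 + 0.7*sin(157)
= 3.0 + 0.2735
= 3.2735


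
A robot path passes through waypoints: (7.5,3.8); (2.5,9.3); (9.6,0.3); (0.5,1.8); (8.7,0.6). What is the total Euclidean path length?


Segment lengths:
  seg1 = sqrt((-5.0)^2 + (5.5)^2) = 7.433
  seg2 = sqrt((7.1)^2 + (-9.0)^2) = 11.4634
  seg3 = sqrt((-9.1)^2 + (1.5)^2) = 9.2228
  seg4 = sqrt((8.2)^2 + (-1.2)^2) = 8.2873
Total = 36.4066


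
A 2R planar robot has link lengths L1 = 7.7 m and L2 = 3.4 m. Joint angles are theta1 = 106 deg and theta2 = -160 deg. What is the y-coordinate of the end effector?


Convert angles to radians: theta1 = 1.85, theta2 = -2.7925
y = L1*sin(theta1) + L2*sin(theta1+theta2)
y = 7.4017 + -2.7507
y = 4.6511


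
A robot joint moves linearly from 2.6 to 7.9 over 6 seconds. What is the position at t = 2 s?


s = t/T = 2/6 = 0.3333
p(t) = p0 + (pf-p0)*s
= 2.6 + (7.9 - 2.6) * 0.3333
= 4.3667


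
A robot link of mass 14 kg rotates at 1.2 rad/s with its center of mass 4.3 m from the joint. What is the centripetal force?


F = m * omega^2 * r
= 14 * 1.2^2 * 4.3
= 14 * 1.44 * 4.3
= 86.688 N


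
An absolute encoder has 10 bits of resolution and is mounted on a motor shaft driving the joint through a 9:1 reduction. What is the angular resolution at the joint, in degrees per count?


counts = 2^10 = 1024
effective counts at joint = 1024 * 9 = 9216
resolution = 360 / 9216
= 0.0391 deg/count


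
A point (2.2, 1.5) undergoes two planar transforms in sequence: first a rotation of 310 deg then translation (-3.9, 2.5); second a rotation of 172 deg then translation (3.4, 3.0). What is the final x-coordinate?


After transform 1:
x1 = cos(310)*2.2 - sin(310)*1.5 + -3.9 = -1.3368
y1 = sin(310)*2.2 + cos(310)*1.5 + 2.5 = 1.7789
After transform 2:
x2 = cos(172)*-1.3368 - sin(172)*1.7789 + 3.4
= 4.4762


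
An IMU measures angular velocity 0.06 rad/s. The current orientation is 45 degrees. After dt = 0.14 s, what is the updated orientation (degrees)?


delta_theta = w * dt = 0.06 * 0.14 = 0.0084 rad
= 0.4813 deg
theta_new = 45 + 0.4813 = 45.4813 deg


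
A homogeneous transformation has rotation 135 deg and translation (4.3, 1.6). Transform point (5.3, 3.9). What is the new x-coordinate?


x' = cos(theta)*px - sin(theta)*py + tx
= -0.7071*5.3 - 0.7071*3.9 + 4.3
= -2.2054


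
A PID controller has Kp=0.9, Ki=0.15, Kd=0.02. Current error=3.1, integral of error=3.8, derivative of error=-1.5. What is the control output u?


u = Kp*e + Ki*int(e) + Kd*de/dt
= 0.9*3.1 + 0.15*3.8 + 0.02*(-1.5)
= 2.79 + 0.57 + -0.03
= 3.33


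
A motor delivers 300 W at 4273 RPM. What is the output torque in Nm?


omega = 4273 * 2*pi/60 = 447.4675 rad/s
tau = P / omega = 300 / 447.4675
= 0.6704 Nm


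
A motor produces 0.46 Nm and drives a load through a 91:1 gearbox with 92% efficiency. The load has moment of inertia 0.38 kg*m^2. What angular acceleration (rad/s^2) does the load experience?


tau_out = tau_motor * N * eta
= 0.46 * 91 * 0.92 = 38.5112 Nm
alpha = tau_out / I = 38.5112 / 0.38
= 101.3453 rad/s^2


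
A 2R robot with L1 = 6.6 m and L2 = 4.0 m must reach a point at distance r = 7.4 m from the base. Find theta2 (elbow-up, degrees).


cos(theta2) = (r^2 - L1^2 - L2^2) / (2*L1*L2)
cos(theta2) = (54.76 - 43.56 - 16.0) / 52.8
cos(theta2) = -0.090909
theta2 = 95.2159 degrees


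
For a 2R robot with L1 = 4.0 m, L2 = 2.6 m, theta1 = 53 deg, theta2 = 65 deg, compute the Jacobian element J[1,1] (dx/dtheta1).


J[1,1] = -L1*sin(t1) - L2*sin(t1+t2)
= -4.0*sin(53) - 2.6*sin(118)
= -5.4902


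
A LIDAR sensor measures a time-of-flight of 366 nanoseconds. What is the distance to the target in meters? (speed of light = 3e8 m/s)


tof = 366 ns = 3.66e-07 s
dist = c * tof / 2
= 3e8 * 3.66e-07 / 2
= 54.9 m


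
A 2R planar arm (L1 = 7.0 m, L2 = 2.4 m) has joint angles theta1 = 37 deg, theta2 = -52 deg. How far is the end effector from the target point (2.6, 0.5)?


End effector via forward kinematics:
x = L1*cos(t1) + L2*cos(t1+t2) = 7.9087
y = L1*sin(t1) + L2*sin(t1+t2) = 3.5915
Distance to target:
d = sqrt((2.6 - 7.9087)^2 + (0.5 - 3.5915)^2)
= sqrt(28.182 + 9.5576)
= 6.1433 m


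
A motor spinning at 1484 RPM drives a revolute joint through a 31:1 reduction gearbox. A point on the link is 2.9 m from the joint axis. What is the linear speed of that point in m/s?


omega_motor = 1484 * 2*pi/60 = 155.4041 rad/s
omega_joint = omega_motor / 31 = 5.013 rad/s
v = omega_joint * r = 5.013 * 2.9
= 14.5378 m/s


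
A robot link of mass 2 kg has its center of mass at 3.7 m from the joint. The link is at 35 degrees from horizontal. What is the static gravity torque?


tau = m*g*L*cos(angle)
= 2 * 9.81 * 3.7 * cos(35 deg)
= 2 * 9.81 * 3.7 * 0.8192
= 59.4655 Nm


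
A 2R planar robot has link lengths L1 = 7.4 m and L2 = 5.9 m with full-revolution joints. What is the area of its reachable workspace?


r_max = L1 + L2 = 13.3 m
r_min = |L1 - L2| = 1.5 m
Area = pi*(r_max^2 - r_min^2)
= pi*(176.89 - 2.25)
= pi * 174.64
= 548.6477 m^2


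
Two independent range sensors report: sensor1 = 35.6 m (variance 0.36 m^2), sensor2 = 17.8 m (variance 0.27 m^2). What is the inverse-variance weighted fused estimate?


w1 = (1/var1) / (1/var1 + 1/var2)
   = 2.7778 / (2.7778 + 3.7037) = 0.4286
w2 = 1 - w1 = 0.5714
fused = w1*s1 + w2*s2 = 15.2571 + 10.1714
= 25.4286 m


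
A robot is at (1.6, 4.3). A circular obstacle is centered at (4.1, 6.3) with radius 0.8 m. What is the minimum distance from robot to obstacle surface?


center_dist = sqrt((1.6-4.1)^2 + (4.3-6.3)^2)
= sqrt(6.25 + 4.0)
= 3.2016
min_dist = center_dist - radius = 3.2016 - 0.8 = 2.4016 m


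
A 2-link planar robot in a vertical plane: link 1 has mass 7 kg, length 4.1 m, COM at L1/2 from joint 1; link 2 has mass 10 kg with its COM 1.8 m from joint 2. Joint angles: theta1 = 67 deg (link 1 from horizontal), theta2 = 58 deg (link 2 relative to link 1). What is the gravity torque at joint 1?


Horizontal distance from joint 1 to link-1 COM:
  x_c1 = (L1/2)*cos(t1) = 2.05 * 0.3907 = 0.801 m
Horizontal distance from joint 1 to link-2 COM:
  x_c2 = L1*cos(t1) + Lc2*cos(t1+t2)
       = 4.1*0.3907 + 1.8*-0.5736 = 0.5696 m
tau1 = m1*g*x_c1 + m2*g*x_c2
     = 7*9.81*0.801 + 10*9.81*0.5696
     = 55.0046 + 55.8738
     = 110.8784 Nm


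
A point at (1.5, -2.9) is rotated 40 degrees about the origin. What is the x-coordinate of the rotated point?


x' = x*cos(theta) - y*sin(theta)
cos(40 deg) = 0.766, sin(40 deg) = 0.6428
x' = 1.5 * 0.766 - -2.9 * 0.6428
= 1.1491 - -1.8641
= 3.0132


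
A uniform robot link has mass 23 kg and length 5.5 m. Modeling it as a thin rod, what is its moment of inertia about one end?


I = (1/3) * m * L^2
= (1/3) * 23 * 5.5^2
= 0.333333 * 23 * 30.25
= 231.9167 kg*m^2


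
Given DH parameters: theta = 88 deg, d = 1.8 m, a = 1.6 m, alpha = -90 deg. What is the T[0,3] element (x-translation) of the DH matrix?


T[0,3] = a * cos(theta)
= 1.6 * cos(88 deg)
= 1.6 * 0.0349
= 0.0558


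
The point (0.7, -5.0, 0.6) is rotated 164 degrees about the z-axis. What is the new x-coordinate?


Rotation about z-axis: x' = x*cos(theta) - y*sin(theta)
= 0.7 * -0.9613 - -5.0 * 0.2756
= 0.7053


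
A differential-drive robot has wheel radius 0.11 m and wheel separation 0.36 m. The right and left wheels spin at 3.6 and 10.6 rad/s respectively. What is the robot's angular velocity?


vR = r*wR = 0.11*3.6 = 0.396 m/s
vL = r*wL = 0.11*10.6 = 1.166 m/s
v = (vR+vL)/2 = 0.781 m/s
omega = (vR-vL)/L = -2.1389 rad/s
angular velocity = -2.1389 rad/s


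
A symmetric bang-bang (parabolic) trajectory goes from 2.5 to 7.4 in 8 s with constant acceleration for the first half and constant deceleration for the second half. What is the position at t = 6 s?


Symmetric rest-to-rest: each phase covers (pf-p0)/2 in time T/2. 0.5*a*(T/2)^2 = (pf-p0)/2 => a = 4*(pf-p0)/T^2
a = 4*(7.4-2.5)/8^2 = 0.3063
t = 6 is in the deceleration phase (t > T/2).
p = pf - 0.5*a*(T-t)^2 = 7.4 - 0.5*0.3063*2^2
= 6.7875


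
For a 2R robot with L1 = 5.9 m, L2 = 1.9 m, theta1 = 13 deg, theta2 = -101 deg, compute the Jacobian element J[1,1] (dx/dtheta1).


J[1,1] = -L1*sin(t1) - L2*sin(t1+t2)
= -5.9*sin(13) - 1.9*sin(-88)
= 0.5716


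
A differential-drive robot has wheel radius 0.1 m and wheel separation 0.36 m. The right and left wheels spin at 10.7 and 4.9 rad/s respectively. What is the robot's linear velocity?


vR = r*wR = 0.1*10.7 = 1.07 m/s
vL = r*wL = 0.1*4.9 = 0.49 m/s
v = (vR+vL)/2 = 0.78 m/s
omega = (vR-vL)/L = 1.6111 rad/s
linear velocity = 0.78 m/s


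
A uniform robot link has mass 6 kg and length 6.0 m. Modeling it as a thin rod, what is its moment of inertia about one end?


I = (1/3) * m * L^2
= (1/3) * 6 * 6.0^2
= 0.333333 * 6 * 36.0
= 72.0 kg*m^2


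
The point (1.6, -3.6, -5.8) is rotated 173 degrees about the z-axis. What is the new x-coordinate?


Rotation about z-axis: x' = x*cos(theta) - y*sin(theta)
= 1.6 * -0.9925 - -3.6 * 0.1219
= -1.1493


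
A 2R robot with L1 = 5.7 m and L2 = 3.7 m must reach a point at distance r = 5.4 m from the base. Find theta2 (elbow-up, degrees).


cos(theta2) = (r^2 - L1^2 - L2^2) / (2*L1*L2)
cos(theta2) = (29.16 - 32.49 - 13.69) / 42.18
cos(theta2) = -0.403509
theta2 = 113.7977 degrees


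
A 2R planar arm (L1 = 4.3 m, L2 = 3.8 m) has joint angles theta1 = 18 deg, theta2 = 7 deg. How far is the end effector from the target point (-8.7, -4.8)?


End effector via forward kinematics:
x = L1*cos(t1) + L2*cos(t1+t2) = 7.5335
y = L1*sin(t1) + L2*sin(t1+t2) = 2.9347
Distance to target:
d = sqrt((-8.7 - 7.5335)^2 + (-4.8 - 2.9347)^2)
= sqrt(263.5269 + 59.8259)
= 17.982 m


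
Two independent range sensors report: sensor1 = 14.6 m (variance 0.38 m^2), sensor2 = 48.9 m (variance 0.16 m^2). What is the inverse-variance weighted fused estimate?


w1 = (1/var1) / (1/var1 + 1/var2)
   = 2.6316 / (2.6316 + 6.25) = 0.2963
w2 = 1 - w1 = 0.7037
fused = w1*s1 + w2*s2 = 4.3259 + 34.4111
= 38.737 m


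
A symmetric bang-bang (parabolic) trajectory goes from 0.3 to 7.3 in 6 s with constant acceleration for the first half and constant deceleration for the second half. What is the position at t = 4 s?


Symmetric rest-to-rest: each phase covers (pf-p0)/2 in time T/2. 0.5*a*(T/2)^2 = (pf-p0)/2 => a = 4*(pf-p0)/T^2
a = 4*(7.3-0.3)/6^2 = 0.7778
t = 4 is in the deceleration phase (t > T/2).
p = pf - 0.5*a*(T-t)^2 = 7.3 - 0.5*0.7778*2^2
= 5.7444


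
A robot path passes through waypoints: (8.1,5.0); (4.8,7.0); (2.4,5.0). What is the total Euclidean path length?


Segment lengths:
  seg1 = sqrt((-3.3)^2 + (2.0)^2) = 3.8588
  seg2 = sqrt((-2.4)^2 + (-2.0)^2) = 3.1241
Total = 6.9829


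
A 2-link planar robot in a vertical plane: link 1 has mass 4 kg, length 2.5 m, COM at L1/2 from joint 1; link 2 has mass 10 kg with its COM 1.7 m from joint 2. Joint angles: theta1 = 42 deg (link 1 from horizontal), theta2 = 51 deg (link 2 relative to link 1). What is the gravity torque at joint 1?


Horizontal distance from joint 1 to link-1 COM:
  x_c1 = (L1/2)*cos(t1) = 1.25 * 0.7431 = 0.9289 m
Horizontal distance from joint 1 to link-2 COM:
  x_c2 = L1*cos(t1) + Lc2*cos(t1+t2)
       = 2.5*0.7431 + 1.7*-0.0523 = 1.7689 m
tau1 = m1*g*x_c1 + m2*g*x_c2
     = 4*9.81*0.9289 + 10*9.81*1.7689
     = 36.4513 + 173.5282
     = 209.9795 Nm


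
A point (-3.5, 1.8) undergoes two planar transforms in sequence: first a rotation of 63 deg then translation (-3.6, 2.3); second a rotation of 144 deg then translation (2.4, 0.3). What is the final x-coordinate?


After transform 1:
x1 = cos(63)*-3.5 - sin(63)*1.8 + -3.6 = -6.7928
y1 = sin(63)*-3.5 + cos(63)*1.8 + 2.3 = -0.0013
After transform 2:
x2 = cos(144)*-6.7928 - sin(144)*-0.0013 + 2.4
= 7.8963


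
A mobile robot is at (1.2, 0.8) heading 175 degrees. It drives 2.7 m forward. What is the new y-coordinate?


y_new = y0 + d*sin(theta)
= 0.8 + 2.7*sin(175)
= 0.8 + 0.2353
= 1.0353


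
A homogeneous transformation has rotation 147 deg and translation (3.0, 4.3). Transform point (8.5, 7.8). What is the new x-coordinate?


x' = cos(theta)*px - sin(theta)*py + tx
= -0.8387*8.5 - 0.5446*7.8 + 3.0
= -8.3769


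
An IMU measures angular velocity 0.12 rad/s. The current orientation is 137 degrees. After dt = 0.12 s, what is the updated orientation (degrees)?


delta_theta = w * dt = 0.12 * 0.12 = 0.0144 rad
= 0.8251 deg
theta_new = 137 + 0.8251 = 137.8251 deg


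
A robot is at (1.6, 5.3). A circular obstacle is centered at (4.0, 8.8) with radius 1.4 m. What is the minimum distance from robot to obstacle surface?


center_dist = sqrt((1.6-4.0)^2 + (5.3-8.8)^2)
= sqrt(5.76 + 12.25)
= 4.2438
min_dist = center_dist - radius = 4.2438 - 1.4 = 2.8438 m


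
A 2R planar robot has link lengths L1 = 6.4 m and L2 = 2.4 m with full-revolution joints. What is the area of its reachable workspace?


r_max = L1 + L2 = 8.8 m
r_min = |L1 - L2| = 4.0 m
Area = pi*(r_max^2 - r_min^2)
= pi*(77.44 - 16.0)
= pi * 61.44
= 193.0195 m^2


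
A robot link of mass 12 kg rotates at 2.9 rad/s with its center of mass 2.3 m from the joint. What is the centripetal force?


F = m * omega^2 * r
= 12 * 2.9^2 * 2.3
= 12 * 8.41 * 2.3
= 232.116 N


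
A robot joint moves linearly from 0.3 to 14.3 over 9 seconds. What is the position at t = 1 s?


s = t/T = 1/9 = 0.1111
p(t) = p0 + (pf-p0)*s
= 0.3 + (14.3 - 0.3) * 0.1111
= 1.8556


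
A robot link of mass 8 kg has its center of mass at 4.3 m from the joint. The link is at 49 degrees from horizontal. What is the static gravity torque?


tau = m*g*L*cos(angle)
= 8 * 9.81 * 4.3 * cos(49 deg)
= 8 * 9.81 * 4.3 * 0.6561
= 221.3963 Nm


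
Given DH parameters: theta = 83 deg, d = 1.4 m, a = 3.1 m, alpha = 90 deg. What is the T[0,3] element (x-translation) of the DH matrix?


T[0,3] = a * cos(theta)
= 3.1 * cos(83 deg)
= 3.1 * 0.1219
= 0.3778


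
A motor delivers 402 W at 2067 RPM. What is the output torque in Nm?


omega = 2067 * 2*pi/60 = 216.4557 rad/s
tau = P / omega = 402 / 216.4557
= 1.8572 Nm


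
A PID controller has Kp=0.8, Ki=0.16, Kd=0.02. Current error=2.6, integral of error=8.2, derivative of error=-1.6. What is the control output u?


u = Kp*e + Ki*int(e) + Kd*de/dt
= 0.8*2.6 + 0.16*8.2 + 0.02*(-1.6)
= 2.08 + 1.312 + -0.032
= 3.36


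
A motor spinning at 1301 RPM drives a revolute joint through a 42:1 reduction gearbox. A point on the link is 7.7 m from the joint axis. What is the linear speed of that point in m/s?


omega_motor = 1301 * 2*pi/60 = 136.2404 rad/s
omega_joint = omega_motor / 42 = 3.2438 rad/s
v = omega_joint * r = 3.2438 * 7.7
= 24.9774 m/s


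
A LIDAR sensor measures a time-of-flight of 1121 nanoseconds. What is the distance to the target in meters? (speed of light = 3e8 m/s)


tof = 1121 ns = 1.121e-06 s
dist = c * tof / 2
= 3e8 * 1.121e-06 / 2
= 168.15 m


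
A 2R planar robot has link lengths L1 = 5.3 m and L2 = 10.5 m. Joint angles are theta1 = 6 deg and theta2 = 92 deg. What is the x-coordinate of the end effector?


Convert angles to radians: theta1 = 0.1047, theta2 = 1.6057
x = L1*cos(theta1) + L2*cos(theta1+theta2)
x = 5.271 + -1.4613
x = 3.8096


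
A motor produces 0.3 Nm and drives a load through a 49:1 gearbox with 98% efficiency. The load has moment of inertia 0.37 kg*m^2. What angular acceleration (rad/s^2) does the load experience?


tau_out = tau_motor * N * eta
= 0.3 * 49 * 0.98 = 14.406 Nm
alpha = tau_out / I = 14.406 / 0.37
= 38.9351 rad/s^2


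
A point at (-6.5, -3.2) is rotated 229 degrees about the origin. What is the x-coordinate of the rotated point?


x' = x*cos(theta) - y*sin(theta)
cos(229 deg) = -0.6561, sin(229 deg) = -0.7547
x' = -6.5 * -0.6561 - -3.2 * -0.7547
= 4.2644 - 2.4151
= 1.8493


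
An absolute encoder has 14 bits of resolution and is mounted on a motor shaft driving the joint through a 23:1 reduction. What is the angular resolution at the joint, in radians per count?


counts = 2^14 = 16384
effective counts at joint = 16384 * 23 = 376832
resolution = 2*pi / 376832
= 1.6674e-05 rad/count


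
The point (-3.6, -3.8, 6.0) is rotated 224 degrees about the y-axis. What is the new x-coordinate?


Rotation about y-axis: x' = x*cos(theta) + z*sin(theta)
= -3.6 * -0.7193 + 6.0 * -0.6947
= -1.5783


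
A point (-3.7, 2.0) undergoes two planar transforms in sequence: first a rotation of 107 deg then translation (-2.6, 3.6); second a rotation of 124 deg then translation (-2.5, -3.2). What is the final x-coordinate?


After transform 1:
x1 = cos(107)*-3.7 - sin(107)*2.0 + -2.6 = -3.4308
y1 = sin(107)*-3.7 + cos(107)*2.0 + 3.6 = -0.5231
After transform 2:
x2 = cos(124)*-3.4308 - sin(124)*-0.5231 + -2.5
= -0.1479


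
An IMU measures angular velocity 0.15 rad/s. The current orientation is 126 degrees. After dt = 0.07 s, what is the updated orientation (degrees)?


delta_theta = w * dt = 0.15 * 0.07 = 0.0105 rad
= 0.6016 deg
theta_new = 126 + 0.6016 = 126.6016 deg


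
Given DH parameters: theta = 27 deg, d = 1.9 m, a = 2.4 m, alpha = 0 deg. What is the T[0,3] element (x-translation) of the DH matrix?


T[0,3] = a * cos(theta)
= 2.4 * cos(27 deg)
= 2.4 * 0.891
= 2.1384


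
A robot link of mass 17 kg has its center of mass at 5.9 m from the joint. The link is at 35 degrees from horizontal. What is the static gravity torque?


tau = m*g*L*cos(angle)
= 17 * 9.81 * 5.9 * cos(35 deg)
= 17 * 9.81 * 5.9 * 0.8192
= 805.9989 Nm


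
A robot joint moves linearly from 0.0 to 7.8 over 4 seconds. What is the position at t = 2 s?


s = t/T = 2/4 = 0.5
p(t) = p0 + (pf-p0)*s
= 0.0 + (7.8 - 0.0) * 0.5
= 3.9


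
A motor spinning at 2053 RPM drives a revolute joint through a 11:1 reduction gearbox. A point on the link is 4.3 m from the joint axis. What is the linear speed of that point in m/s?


omega_motor = 2053 * 2*pi/60 = 214.9897 rad/s
omega_joint = omega_motor / 11 = 19.5445 rad/s
v = omega_joint * r = 19.5445 * 4.3
= 84.0414 m/s


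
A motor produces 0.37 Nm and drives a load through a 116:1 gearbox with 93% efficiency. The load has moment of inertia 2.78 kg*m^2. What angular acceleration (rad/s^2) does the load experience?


tau_out = tau_motor * N * eta
= 0.37 * 116 * 0.93 = 39.9156 Nm
alpha = tau_out / I = 39.9156 / 2.78
= 14.3581 rad/s^2


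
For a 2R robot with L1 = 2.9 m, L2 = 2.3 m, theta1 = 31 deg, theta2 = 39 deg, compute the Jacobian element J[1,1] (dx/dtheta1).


J[1,1] = -L1*sin(t1) - L2*sin(t1+t2)
= -2.9*sin(31) - 2.3*sin(70)
= -3.6549


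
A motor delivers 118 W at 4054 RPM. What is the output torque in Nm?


omega = 4054 * 2*pi/60 = 424.5339 rad/s
tau = P / omega = 118 / 424.5339
= 0.278 Nm


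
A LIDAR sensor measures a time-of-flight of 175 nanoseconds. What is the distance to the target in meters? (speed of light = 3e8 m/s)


tof = 175 ns = 1.75e-07 s
dist = c * tof / 2
= 3e8 * 1.75e-07 / 2
= 26.25 m


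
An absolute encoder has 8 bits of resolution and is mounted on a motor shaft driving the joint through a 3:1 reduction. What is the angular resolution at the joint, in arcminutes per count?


counts = 2^8 = 256
effective counts at joint = 256 * 3 = 768
resolution = 360*60 / 768
= 28.125 arcmin/count


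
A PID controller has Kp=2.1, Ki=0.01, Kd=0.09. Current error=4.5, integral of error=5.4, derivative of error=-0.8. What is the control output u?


u = Kp*e + Ki*int(e) + Kd*de/dt
= 2.1*4.5 + 0.01*5.4 + 0.09*(-0.8)
= 9.45 + 0.054 + -0.072
= 9.432


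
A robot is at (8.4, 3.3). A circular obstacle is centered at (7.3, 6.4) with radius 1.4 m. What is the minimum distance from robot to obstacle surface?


center_dist = sqrt((8.4-7.3)^2 + (3.3-6.4)^2)
= sqrt(1.21 + 9.61)
= 3.2894
min_dist = center_dist - radius = 3.2894 - 1.4 = 1.8894 m


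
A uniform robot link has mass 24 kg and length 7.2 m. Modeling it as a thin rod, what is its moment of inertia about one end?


I = (1/3) * m * L^2
= (1/3) * 24 * 7.2^2
= 0.333333 * 24 * 51.84
= 414.72 kg*m^2


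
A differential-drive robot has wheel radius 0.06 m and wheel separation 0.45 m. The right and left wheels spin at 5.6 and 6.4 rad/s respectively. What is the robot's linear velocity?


vR = r*wR = 0.06*5.6 = 0.336 m/s
vL = r*wL = 0.06*6.4 = 0.384 m/s
v = (vR+vL)/2 = 0.36 m/s
omega = (vR-vL)/L = -0.1067 rad/s
linear velocity = 0.36 m/s


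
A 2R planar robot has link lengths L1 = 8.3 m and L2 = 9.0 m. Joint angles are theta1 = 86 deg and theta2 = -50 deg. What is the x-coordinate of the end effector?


Convert angles to radians: theta1 = 1.501, theta2 = -0.8727
x = L1*cos(theta1) + L2*cos(theta1+theta2)
x = 0.579 + 7.2812
x = 7.8601


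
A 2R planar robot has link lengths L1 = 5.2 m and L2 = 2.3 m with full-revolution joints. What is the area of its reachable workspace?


r_max = L1 + L2 = 7.5 m
r_min = |L1 - L2| = 2.9 m
Area = pi*(r_max^2 - r_min^2)
= pi*(56.25 - 8.41)
= pi * 47.84
= 150.2938 m^2


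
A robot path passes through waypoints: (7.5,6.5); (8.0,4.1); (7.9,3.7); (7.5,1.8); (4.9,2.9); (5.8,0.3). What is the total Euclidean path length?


Segment lengths:
  seg1 = sqrt((0.5)^2 + (-2.4)^2) = 2.4515
  seg2 = sqrt((-0.1)^2 + (-0.4)^2) = 0.4123
  seg3 = sqrt((-0.4)^2 + (-1.9)^2) = 1.9416
  seg4 = sqrt((-2.6)^2 + (1.1)^2) = 2.8231
  seg5 = sqrt((0.9)^2 + (-2.6)^2) = 2.7514
Total = 10.38


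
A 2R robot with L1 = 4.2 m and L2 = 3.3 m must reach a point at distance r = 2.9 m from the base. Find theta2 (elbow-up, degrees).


cos(theta2) = (r^2 - L1^2 - L2^2) / (2*L1*L2)
cos(theta2) = (8.41 - 17.64 - 10.89) / 27.72
cos(theta2) = -0.72583
theta2 = 136.5379 degrees


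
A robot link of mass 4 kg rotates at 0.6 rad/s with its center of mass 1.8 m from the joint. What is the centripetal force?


F = m * omega^2 * r
= 4 * 0.6^2 * 1.8
= 4 * 0.36 * 1.8
= 2.592 N


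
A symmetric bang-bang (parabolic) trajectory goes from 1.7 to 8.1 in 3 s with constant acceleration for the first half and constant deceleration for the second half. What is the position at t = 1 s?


Symmetric rest-to-rest: each phase covers (pf-p0)/2 in time T/2. 0.5*a*(T/2)^2 = (pf-p0)/2 => a = 4*(pf-p0)/T^2
a = 4*(8.1-1.7)/3^2 = 2.8444
t = 1 is in the acceleration phase (t <= T/2).
p = p0 + 0.5*a*t^2 = 1.7 + 0.5*2.8444*1^2
= 3.1222


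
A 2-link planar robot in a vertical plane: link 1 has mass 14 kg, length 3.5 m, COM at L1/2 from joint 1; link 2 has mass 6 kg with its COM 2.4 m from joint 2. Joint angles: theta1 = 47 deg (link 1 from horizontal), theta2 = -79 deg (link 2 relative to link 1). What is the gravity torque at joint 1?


Horizontal distance from joint 1 to link-1 COM:
  x_c1 = (L1/2)*cos(t1) = 1.75 * 0.682 = 1.1935 m
Horizontal distance from joint 1 to link-2 COM:
  x_c2 = L1*cos(t1) + Lc2*cos(t1+t2)
       = 3.5*0.682 + 2.4*0.848 = 4.4223 m
tau1 = m1*g*x_c1 + m2*g*x_c2
     = 14*9.81*1.1935 + 6*9.81*4.4223
     = 163.9149 + 260.2971
     = 424.212 Nm


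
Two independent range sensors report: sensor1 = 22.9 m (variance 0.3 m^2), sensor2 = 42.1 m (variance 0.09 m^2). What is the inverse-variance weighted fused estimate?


w1 = (1/var1) / (1/var1 + 1/var2)
   = 3.3333 / (3.3333 + 11.1111) = 0.2308
w2 = 1 - w1 = 0.7692
fused = w1*s1 + w2*s2 = 5.2846 + 32.3846
= 37.6692 m


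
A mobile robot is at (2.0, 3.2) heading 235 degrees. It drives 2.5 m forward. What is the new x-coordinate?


x_new = x0 + d*cos(theta)
= 2.0 + 2.5*cos(235)
= 2.0 + -1.4339
= 0.5661


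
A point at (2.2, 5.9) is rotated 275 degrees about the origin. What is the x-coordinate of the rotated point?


x' = x*cos(theta) - y*sin(theta)
cos(275 deg) = 0.0872, sin(275 deg) = -0.9962
x' = 2.2 * 0.0872 - 5.9 * -0.9962
= 0.1917 - -5.8775
= 6.0693


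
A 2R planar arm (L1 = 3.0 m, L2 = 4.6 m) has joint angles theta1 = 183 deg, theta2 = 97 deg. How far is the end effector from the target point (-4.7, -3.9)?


End effector via forward kinematics:
x = L1*cos(t1) + L2*cos(t1+t2) = -2.1971
y = L1*sin(t1) + L2*sin(t1+t2) = -4.6871
Distance to target:
d = sqrt((-4.7 - -2.1971)^2 + (-3.9 - -4.6871)^2)
= sqrt(6.2645 + 0.6196)
= 2.6237 m


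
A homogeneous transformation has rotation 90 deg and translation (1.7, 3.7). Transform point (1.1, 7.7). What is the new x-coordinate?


x' = cos(theta)*px - sin(theta)*py + tx
= 0.0*1.1 - 1.0*7.7 + 1.7
= -6.0


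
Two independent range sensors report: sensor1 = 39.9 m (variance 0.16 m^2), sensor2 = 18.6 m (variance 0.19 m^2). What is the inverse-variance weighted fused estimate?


w1 = (1/var1) / (1/var1 + 1/var2)
   = 6.25 / (6.25 + 5.2632) = 0.5429
w2 = 1 - w1 = 0.4571
fused = w1*s1 + w2*s2 = 21.66 + 8.5029
= 30.1629 m


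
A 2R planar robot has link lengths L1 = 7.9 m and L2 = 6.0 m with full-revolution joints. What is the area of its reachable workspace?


r_max = L1 + L2 = 13.9 m
r_min = |L1 - L2| = 1.9 m
Area = pi*(r_max^2 - r_min^2)
= pi*(193.21 - 3.61)
= pi * 189.6
= 595.646 m^2


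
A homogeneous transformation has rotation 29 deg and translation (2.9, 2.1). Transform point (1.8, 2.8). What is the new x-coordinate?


x' = cos(theta)*px - sin(theta)*py + tx
= 0.8746*1.8 - 0.4848*2.8 + 2.9
= 3.1168


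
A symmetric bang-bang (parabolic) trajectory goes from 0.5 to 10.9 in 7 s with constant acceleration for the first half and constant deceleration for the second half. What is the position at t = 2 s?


Symmetric rest-to-rest: each phase covers (pf-p0)/2 in time T/2. 0.5*a*(T/2)^2 = (pf-p0)/2 => a = 4*(pf-p0)/T^2
a = 4*(10.9-0.5)/7^2 = 0.849
t = 2 is in the acceleration phase (t <= T/2).
p = p0 + 0.5*a*t^2 = 0.5 + 0.5*0.849*2^2
= 2.198


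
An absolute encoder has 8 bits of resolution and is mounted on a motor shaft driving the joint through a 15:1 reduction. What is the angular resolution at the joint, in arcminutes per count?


counts = 2^8 = 256
effective counts at joint = 256 * 15 = 3840
resolution = 360*60 / 3840
= 5.625 arcmin/count


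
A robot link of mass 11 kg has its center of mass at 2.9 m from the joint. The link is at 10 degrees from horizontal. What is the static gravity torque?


tau = m*g*L*cos(angle)
= 11 * 9.81 * 2.9 * cos(10 deg)
= 11 * 9.81 * 2.9 * 0.9848
= 308.1848 Nm


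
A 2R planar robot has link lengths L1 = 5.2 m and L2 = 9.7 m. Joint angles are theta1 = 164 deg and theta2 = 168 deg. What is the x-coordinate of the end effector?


Convert angles to radians: theta1 = 2.8623, theta2 = 2.9322
x = L1*cos(theta1) + L2*cos(theta1+theta2)
x = -4.9986 + 8.5646
x = 3.566


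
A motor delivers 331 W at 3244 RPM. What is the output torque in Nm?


omega = 3244 * 2*pi/60 = 339.7109 rad/s
tau = P / omega = 331 / 339.7109
= 0.9744 Nm


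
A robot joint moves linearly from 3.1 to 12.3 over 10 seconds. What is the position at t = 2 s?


s = t/T = 2/10 = 0.2
p(t) = p0 + (pf-p0)*s
= 3.1 + (12.3 - 3.1) * 0.2
= 4.94


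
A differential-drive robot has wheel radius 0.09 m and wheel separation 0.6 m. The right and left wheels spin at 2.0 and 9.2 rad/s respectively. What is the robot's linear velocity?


vR = r*wR = 0.09*2.0 = 0.18 m/s
vL = r*wL = 0.09*9.2 = 0.828 m/s
v = (vR+vL)/2 = 0.504 m/s
omega = (vR-vL)/L = -1.08 rad/s
linear velocity = 0.504 m/s


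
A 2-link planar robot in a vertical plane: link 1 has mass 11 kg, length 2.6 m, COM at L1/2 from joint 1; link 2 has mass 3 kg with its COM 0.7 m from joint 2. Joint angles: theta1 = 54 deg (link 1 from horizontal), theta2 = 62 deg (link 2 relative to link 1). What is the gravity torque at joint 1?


Horizontal distance from joint 1 to link-1 COM:
  x_c1 = (L1/2)*cos(t1) = 1.3 * 0.5878 = 0.7641 m
Horizontal distance from joint 1 to link-2 COM:
  x_c2 = L1*cos(t1) + Lc2*cos(t1+t2)
       = 2.6*0.5878 + 0.7*-0.4384 = 1.2214 m
tau1 = m1*g*x_c1 + m2*g*x_c2
     = 11*9.81*0.7641 + 3*9.81*1.2214
     = 82.4563 + 35.9453
     = 118.4015 Nm


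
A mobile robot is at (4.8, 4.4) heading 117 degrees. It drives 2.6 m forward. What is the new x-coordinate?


x_new = x0 + d*cos(theta)
= 4.8 + 2.6*cos(117)
= 4.8 + -1.1804
= 3.6196


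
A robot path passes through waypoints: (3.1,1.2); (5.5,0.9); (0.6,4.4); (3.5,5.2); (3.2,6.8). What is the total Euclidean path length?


Segment lengths:
  seg1 = sqrt((2.4)^2 + (-0.3)^2) = 2.4187
  seg2 = sqrt((-4.9)^2 + (3.5)^2) = 6.0216
  seg3 = sqrt((2.9)^2 + (0.8)^2) = 3.0083
  seg4 = sqrt((-0.3)^2 + (1.6)^2) = 1.6279
Total = 13.0765


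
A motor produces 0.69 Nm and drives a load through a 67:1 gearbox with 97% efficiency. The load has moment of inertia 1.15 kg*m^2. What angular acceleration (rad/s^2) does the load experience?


tau_out = tau_motor * N * eta
= 0.69 * 67 * 0.97 = 44.8431 Nm
alpha = tau_out / I = 44.8431 / 1.15
= 38.994 rad/s^2


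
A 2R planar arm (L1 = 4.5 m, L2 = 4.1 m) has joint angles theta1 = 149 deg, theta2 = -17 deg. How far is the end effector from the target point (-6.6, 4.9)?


End effector via forward kinematics:
x = L1*cos(t1) + L2*cos(t1+t2) = -6.6007
y = L1*sin(t1) + L2*sin(t1+t2) = 5.3646
Distance to target:
d = sqrt((-6.6 - -6.6007)^2 + (4.9 - 5.3646)^2)
= sqrt(0.0 + 0.2158)
= 0.4646 m


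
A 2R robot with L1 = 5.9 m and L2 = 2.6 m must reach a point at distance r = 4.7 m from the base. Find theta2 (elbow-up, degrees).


cos(theta2) = (r^2 - L1^2 - L2^2) / (2*L1*L2)
cos(theta2) = (22.09 - 34.81 - 6.76) / 30.68
cos(theta2) = -0.634941
theta2 = 129.4156 degrees


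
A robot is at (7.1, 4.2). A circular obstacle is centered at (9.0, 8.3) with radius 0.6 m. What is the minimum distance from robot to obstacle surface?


center_dist = sqrt((7.1-9.0)^2 + (4.2-8.3)^2)
= sqrt(3.61 + 16.81)
= 4.5188
min_dist = center_dist - radius = 4.5188 - 0.6 = 3.9188 m


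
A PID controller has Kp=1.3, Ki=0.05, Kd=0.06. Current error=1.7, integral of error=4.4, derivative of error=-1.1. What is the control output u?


u = Kp*e + Ki*int(e) + Kd*de/dt
= 1.3*1.7 + 0.05*4.4 + 0.06*(-1.1)
= 2.21 + 0.22 + -0.066
= 2.364


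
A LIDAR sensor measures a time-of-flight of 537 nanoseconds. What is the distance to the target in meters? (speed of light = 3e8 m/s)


tof = 537 ns = 5.37e-07 s
dist = c * tof / 2
= 3e8 * 5.37e-07 / 2
= 80.55 m


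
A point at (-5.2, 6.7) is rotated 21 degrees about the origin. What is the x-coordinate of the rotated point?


x' = x*cos(theta) - y*sin(theta)
cos(21 deg) = 0.9336, sin(21 deg) = 0.3584
x' = -5.2 * 0.9336 - 6.7 * 0.3584
= -4.8546 - 2.4011
= -7.2557


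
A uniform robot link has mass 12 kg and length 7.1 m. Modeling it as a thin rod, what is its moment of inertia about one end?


I = (1/3) * m * L^2
= (1/3) * 12 * 7.1^2
= 0.333333 * 12 * 50.41
= 201.64 kg*m^2


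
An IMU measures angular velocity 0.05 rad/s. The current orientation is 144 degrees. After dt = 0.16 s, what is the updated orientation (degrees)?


delta_theta = w * dt = 0.05 * 0.16 = 0.008 rad
= 0.4584 deg
theta_new = 144 + 0.4584 = 144.4584 deg


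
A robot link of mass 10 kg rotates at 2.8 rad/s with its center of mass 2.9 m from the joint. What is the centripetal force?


F = m * omega^2 * r
= 10 * 2.8^2 * 2.9
= 10 * 7.84 * 2.9
= 227.36 N


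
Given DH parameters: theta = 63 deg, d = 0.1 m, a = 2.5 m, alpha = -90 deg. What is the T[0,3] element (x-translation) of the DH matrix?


T[0,3] = a * cos(theta)
= 2.5 * cos(63 deg)
= 2.5 * 0.454
= 1.135


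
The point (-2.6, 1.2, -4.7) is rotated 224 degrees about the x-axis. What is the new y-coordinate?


Rotation about x-axis: y' = y*cos(theta) - z*sin(theta)
= 1.2 * -0.7193 - -4.7 * -0.6947
= -4.1281


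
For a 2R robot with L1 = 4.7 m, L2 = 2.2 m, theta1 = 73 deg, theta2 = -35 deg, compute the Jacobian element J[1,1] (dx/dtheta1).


J[1,1] = -L1*sin(t1) - L2*sin(t1+t2)
= -4.7*sin(73) - 2.2*sin(38)
= -5.8491


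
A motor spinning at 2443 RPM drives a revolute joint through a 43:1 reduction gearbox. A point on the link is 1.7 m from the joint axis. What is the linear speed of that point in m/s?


omega_motor = 2443 * 2*pi/60 = 255.8304 rad/s
omega_joint = omega_motor / 43 = 5.9495 rad/s
v = omega_joint * r = 5.9495 * 1.7
= 10.1142 m/s


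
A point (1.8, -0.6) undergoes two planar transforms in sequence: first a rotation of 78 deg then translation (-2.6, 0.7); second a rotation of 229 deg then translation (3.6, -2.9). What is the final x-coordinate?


After transform 1:
x1 = cos(78)*1.8 - sin(78)*-0.6 + -2.6 = -1.6389
y1 = sin(78)*1.8 + cos(78)*-0.6 + 0.7 = 2.3359
After transform 2:
x2 = cos(229)*-1.6389 - sin(229)*2.3359 + 3.6
= 6.4381


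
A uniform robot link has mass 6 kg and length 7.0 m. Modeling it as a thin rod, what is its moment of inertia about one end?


I = (1/3) * m * L^2
= (1/3) * 6 * 7.0^2
= 0.333333 * 6 * 49.0
= 98.0 kg*m^2


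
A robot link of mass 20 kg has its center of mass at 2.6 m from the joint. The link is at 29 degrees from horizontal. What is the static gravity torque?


tau = m*g*L*cos(angle)
= 20 * 9.81 * 2.6 * cos(29 deg)
= 20 * 9.81 * 2.6 * 0.8746
= 446.161 Nm


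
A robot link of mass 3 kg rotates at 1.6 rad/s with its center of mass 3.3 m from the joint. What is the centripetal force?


F = m * omega^2 * r
= 3 * 1.6^2 * 3.3
= 3 * 2.56 * 3.3
= 25.344 N


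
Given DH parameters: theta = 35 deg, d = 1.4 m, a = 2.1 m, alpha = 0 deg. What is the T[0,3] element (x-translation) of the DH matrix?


T[0,3] = a * cos(theta)
= 2.1 * cos(35 deg)
= 2.1 * 0.8192
= 1.7202


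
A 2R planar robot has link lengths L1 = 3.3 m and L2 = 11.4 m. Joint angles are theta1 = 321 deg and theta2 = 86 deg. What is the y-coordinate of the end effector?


Convert angles to radians: theta1 = 5.6025, theta2 = 1.501
y = L1*sin(theta1) + L2*sin(theta1+theta2)
y = -2.0768 + 8.3374
y = 6.2607


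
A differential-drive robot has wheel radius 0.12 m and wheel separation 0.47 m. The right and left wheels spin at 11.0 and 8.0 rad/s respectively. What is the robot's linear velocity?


vR = r*wR = 0.12*11.0 = 1.32 m/s
vL = r*wL = 0.12*8.0 = 0.96 m/s
v = (vR+vL)/2 = 1.14 m/s
omega = (vR-vL)/L = 0.766 rad/s
linear velocity = 1.14 m/s


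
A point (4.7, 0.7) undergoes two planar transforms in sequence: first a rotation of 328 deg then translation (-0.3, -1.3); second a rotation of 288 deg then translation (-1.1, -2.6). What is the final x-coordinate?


After transform 1:
x1 = cos(328)*4.7 - sin(328)*0.7 + -0.3 = 4.0568
y1 = sin(328)*4.7 + cos(328)*0.7 + -1.3 = -3.197
After transform 2:
x2 = cos(288)*4.0568 - sin(288)*-3.197 + -1.1
= -2.8869


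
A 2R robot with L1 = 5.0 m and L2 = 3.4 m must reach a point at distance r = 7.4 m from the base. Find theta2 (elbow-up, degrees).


cos(theta2) = (r^2 - L1^2 - L2^2) / (2*L1*L2)
cos(theta2) = (54.76 - 25.0 - 11.56) / 34.0
cos(theta2) = 0.535294
theta2 = 57.6361 degrees


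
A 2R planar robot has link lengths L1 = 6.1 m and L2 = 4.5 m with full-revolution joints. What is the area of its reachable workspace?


r_max = L1 + L2 = 10.6 m
r_min = |L1 - L2| = 1.6 m
Area = pi*(r_max^2 - r_min^2)
= pi*(112.36 - 2.56)
= pi * 109.8
= 344.9469 m^2


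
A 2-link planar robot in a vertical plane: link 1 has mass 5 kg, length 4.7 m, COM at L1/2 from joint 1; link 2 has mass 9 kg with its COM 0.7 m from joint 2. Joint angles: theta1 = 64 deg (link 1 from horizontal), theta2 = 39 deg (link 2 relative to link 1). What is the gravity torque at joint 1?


Horizontal distance from joint 1 to link-1 COM:
  x_c1 = (L1/2)*cos(t1) = 2.35 * 0.4384 = 1.0302 m
Horizontal distance from joint 1 to link-2 COM:
  x_c2 = L1*cos(t1) + Lc2*cos(t1+t2)
       = 4.7*0.4384 + 0.7*-0.225 = 1.9029 m
tau1 = m1*g*x_c1 + m2*g*x_c2
     = 5*9.81*1.0302 + 9*9.81*1.9029
     = 50.5299 + 168.0052
     = 218.5351 Nm


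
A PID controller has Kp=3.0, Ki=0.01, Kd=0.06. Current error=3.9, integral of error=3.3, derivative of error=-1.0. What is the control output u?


u = Kp*e + Ki*int(e) + Kd*de/dt
= 3.0*3.9 + 0.01*3.3 + 0.06*(-1.0)
= 11.7 + 0.033 + -0.06
= 11.673


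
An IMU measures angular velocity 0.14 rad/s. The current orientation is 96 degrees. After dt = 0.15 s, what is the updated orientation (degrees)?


delta_theta = w * dt = 0.14 * 0.15 = 0.021 rad
= 1.2032 deg
theta_new = 96 + 1.2032 = 97.2032 deg


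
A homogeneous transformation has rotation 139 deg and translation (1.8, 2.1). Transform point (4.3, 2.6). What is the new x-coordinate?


x' = cos(theta)*px - sin(theta)*py + tx
= -0.7547*4.3 - 0.6561*2.6 + 1.8
= -3.151


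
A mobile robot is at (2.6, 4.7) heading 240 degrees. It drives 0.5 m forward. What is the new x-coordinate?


x_new = x0 + d*cos(theta)
= 2.6 + 0.5*cos(240)
= 2.6 + -0.25
= 2.35


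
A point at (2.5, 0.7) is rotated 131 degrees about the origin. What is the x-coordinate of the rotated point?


x' = x*cos(theta) - y*sin(theta)
cos(131 deg) = -0.6561, sin(131 deg) = 0.7547
x' = 2.5 * -0.6561 - 0.7 * 0.7547
= -1.6401 - 0.5283
= -2.1684


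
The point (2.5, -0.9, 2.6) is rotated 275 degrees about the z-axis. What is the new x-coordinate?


Rotation about z-axis: x' = x*cos(theta) - y*sin(theta)
= 2.5 * 0.0872 - -0.9 * -0.9962
= -0.6787


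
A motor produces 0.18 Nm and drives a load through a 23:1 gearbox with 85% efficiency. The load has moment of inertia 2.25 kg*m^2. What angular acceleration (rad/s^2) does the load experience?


tau_out = tau_motor * N * eta
= 0.18 * 23 * 0.85 = 3.519 Nm
alpha = tau_out / I = 3.519 / 2.25
= 1.564 rad/s^2


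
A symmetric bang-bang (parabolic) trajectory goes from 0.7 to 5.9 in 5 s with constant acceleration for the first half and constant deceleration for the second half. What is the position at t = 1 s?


Symmetric rest-to-rest: each phase covers (pf-p0)/2 in time T/2. 0.5*a*(T/2)^2 = (pf-p0)/2 => a = 4*(pf-p0)/T^2
a = 4*(5.9-0.7)/5^2 = 0.832
t = 1 is in the acceleration phase (t <= T/2).
p = p0 + 0.5*a*t^2 = 0.7 + 0.5*0.832*1^2
= 1.116


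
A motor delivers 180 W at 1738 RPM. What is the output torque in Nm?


omega = 1738 * 2*pi/60 = 182.0029 rad/s
tau = P / omega = 180 / 182.0029
= 0.989 Nm


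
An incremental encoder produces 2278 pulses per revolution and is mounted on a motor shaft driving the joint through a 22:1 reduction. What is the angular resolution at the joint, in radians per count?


counts per rev = 2278
effective counts at joint = 2278 * 22 = 50116
resolution = 2*pi / 50116
= 1.2537e-04 rad/count


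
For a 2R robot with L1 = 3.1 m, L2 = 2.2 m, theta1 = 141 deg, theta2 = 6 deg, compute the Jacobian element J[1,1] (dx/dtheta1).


J[1,1] = -L1*sin(t1) - L2*sin(t1+t2)
= -3.1*sin(141) - 2.2*sin(147)
= -3.1491


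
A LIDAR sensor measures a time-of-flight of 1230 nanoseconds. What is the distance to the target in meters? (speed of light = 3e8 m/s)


tof = 1230 ns = 1.23e-06 s
dist = c * tof / 2
= 3e8 * 1.23e-06 / 2
= 184.5 m


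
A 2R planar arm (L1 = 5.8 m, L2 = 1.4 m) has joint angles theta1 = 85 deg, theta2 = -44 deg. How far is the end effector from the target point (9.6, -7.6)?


End effector via forward kinematics:
x = L1*cos(t1) + L2*cos(t1+t2) = 1.5621
y = L1*sin(t1) + L2*sin(t1+t2) = 6.6964
Distance to target:
d = sqrt((9.6 - 1.5621)^2 + (-7.6 - 6.6964)^2)
= sqrt(64.6079 + 204.3874)
= 16.4011 m
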